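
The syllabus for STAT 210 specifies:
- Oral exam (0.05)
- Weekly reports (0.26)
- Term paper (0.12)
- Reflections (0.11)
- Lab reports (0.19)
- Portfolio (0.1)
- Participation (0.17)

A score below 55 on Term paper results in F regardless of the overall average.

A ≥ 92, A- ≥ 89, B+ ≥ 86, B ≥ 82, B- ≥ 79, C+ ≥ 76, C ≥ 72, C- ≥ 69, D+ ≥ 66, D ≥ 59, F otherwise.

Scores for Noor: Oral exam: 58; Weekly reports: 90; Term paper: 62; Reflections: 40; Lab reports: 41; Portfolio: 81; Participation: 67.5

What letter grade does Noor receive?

Term paper score 62 ≥ 55: minimum met.
Weighted total:
  Oral exam 58 × 0.05 = 2.9
  Weekly reports 90 × 0.26 = 23.4
  Term paper 62 × 0.12 = 7.44
  Reflections 40 × 0.11 = 4.4
  Lab reports 41 × 0.19 = 7.79
  Portfolio 81 × 0.1 = 8.1
  Participation 67.5 × 0.17 = 11.475
Sum = 65.505
65.505 is ≥ 59 and < 66 → D

D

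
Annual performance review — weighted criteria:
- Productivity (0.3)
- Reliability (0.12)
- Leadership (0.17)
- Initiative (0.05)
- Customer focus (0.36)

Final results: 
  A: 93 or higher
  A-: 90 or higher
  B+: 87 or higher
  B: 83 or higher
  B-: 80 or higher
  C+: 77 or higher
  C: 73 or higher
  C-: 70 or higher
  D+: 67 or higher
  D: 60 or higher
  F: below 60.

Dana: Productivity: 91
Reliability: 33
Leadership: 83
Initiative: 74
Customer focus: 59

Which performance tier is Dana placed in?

Weighted total:
  Productivity 91 × 0.3 = 27.3
  Reliability 33 × 0.12 = 3.96
  Leadership 83 × 0.17 = 14.11
  Initiative 74 × 0.05 = 3.7
  Customer focus 59 × 0.36 = 21.24
Sum = 70.31
70.31 is ≥ 70 and < 73 → C-

C-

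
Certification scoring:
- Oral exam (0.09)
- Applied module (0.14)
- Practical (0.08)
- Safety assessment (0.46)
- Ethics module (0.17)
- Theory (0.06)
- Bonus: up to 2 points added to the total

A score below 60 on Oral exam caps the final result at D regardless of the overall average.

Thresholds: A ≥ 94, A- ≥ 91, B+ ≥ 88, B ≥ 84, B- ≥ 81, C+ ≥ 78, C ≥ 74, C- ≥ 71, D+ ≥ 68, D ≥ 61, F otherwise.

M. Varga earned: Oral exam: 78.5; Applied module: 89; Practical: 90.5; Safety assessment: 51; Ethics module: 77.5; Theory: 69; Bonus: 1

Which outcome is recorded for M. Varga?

Oral exam score 78.5 ≥ 60: minimum met.
Weighted total:
  Oral exam 78.5 × 0.09 = 7.065
  Applied module 89 × 0.14 = 12.46
  Practical 90.5 × 0.08 = 7.24
  Safety assessment 51 × 0.46 = 23.46
  Ethics module 77.5 × 0.17 = 13.175
  Theory 69 × 0.06 = 4.14
Sum = 67.54
Bonus: 67.54 + 1 = 68.54
68.54 is ≥ 68 and < 71 → D+

D+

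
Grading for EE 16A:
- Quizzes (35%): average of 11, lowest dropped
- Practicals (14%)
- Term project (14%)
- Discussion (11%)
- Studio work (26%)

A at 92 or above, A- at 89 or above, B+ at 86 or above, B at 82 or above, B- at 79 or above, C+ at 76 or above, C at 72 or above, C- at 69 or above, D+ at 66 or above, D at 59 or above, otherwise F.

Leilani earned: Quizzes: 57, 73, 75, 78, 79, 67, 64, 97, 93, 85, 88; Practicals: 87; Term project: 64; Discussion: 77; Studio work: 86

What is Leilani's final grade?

B-

Quizzes: drop 57 → average of remaining 10 = 799/10 = 79.9
Weighted total:
  Quizzes 79.9 × 0.35 = 27.965
  Practicals 87 × 0.14 = 12.18
  Term project 64 × 0.14 = 8.96
  Discussion 77 × 0.11 = 8.47
  Studio work 86 × 0.26 = 22.36
Sum = 79.935
79.935 is ≥ 79 and < 82 → B-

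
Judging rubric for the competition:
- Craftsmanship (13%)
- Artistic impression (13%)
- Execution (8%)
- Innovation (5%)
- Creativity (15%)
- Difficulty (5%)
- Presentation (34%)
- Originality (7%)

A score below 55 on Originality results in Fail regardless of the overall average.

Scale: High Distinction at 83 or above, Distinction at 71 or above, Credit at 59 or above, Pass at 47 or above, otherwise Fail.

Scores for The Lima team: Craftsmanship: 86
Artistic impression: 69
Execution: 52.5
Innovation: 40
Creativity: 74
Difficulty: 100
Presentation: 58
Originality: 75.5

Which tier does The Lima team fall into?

Originality score 75.5 ≥ 55: minimum met.
Weighted total:
  Craftsmanship 86 × 0.13 = 11.18
  Artistic impression 69 × 0.13 = 8.97
  Execution 52.5 × 0.08 = 4.2
  Innovation 40 × 0.05 = 2
  Creativity 74 × 0.15 = 11.1
  Difficulty 100 × 0.05 = 5
  Presentation 58 × 0.34 = 19.72
  Originality 75.5 × 0.07 = 5.285
Sum = 67.455
67.455 is ≥ 59 and < 71 → Credit

Credit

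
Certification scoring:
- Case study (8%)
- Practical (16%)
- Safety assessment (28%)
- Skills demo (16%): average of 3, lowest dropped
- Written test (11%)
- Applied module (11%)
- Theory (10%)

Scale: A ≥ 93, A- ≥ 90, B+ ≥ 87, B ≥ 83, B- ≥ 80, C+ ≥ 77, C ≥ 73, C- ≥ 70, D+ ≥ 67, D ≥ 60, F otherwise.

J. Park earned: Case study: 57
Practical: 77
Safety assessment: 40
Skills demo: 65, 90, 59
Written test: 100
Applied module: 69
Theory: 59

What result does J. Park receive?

Skills demo: drop 59 → average of remaining 2 = 155/2 = 77.5
Weighted total:
  Case study 57 × 0.08 = 4.56
  Practical 77 × 0.16 = 12.32
  Safety assessment 40 × 0.28 = 11.2
  Skills demo 77.5 × 0.16 = 12.4
  Written test 100 × 0.11 = 11
  Applied module 69 × 0.11 = 7.59
  Theory 59 × 0.1 = 5.9
Sum = 64.97
64.97 is ≥ 60 and < 67 → D

D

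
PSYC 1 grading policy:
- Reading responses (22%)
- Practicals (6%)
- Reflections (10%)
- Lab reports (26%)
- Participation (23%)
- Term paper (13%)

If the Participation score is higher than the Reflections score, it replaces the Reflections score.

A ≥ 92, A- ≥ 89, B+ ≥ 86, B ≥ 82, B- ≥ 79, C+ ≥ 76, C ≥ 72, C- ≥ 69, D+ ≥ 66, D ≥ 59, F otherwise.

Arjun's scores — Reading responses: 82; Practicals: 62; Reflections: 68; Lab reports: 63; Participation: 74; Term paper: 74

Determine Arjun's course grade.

C

Participation (74) > Reflections (68), so Reflections counts as 74.
Weighted total:
  Reading responses 82 × 0.22 = 18.04
  Practicals 62 × 0.06 = 3.72
  Reflections 74 × 0.1 = 7.4
  Lab reports 63 × 0.26 = 16.38
  Participation 74 × 0.23 = 17.02
  Term paper 74 × 0.13 = 9.62
Sum = 72.18
72.18 is ≥ 72 and < 76 → C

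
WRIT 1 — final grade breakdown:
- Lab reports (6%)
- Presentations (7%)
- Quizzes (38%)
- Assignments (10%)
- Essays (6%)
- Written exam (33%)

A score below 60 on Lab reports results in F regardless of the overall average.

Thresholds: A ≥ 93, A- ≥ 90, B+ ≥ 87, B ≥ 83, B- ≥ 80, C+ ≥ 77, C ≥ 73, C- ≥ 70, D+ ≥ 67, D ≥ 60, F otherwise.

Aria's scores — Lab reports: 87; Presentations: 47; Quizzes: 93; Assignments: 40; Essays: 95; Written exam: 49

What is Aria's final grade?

Lab reports score 87 ≥ 60: minimum met.
Weighted total:
  Lab reports 87 × 0.06 = 5.22
  Presentations 47 × 0.07 = 3.29
  Quizzes 93 × 0.38 = 35.34
  Assignments 40 × 0.1 = 4
  Essays 95 × 0.06 = 5.7
  Written exam 49 × 0.33 = 16.17
Sum = 69.72
69.72 is ≥ 67 and < 70 → D+

D+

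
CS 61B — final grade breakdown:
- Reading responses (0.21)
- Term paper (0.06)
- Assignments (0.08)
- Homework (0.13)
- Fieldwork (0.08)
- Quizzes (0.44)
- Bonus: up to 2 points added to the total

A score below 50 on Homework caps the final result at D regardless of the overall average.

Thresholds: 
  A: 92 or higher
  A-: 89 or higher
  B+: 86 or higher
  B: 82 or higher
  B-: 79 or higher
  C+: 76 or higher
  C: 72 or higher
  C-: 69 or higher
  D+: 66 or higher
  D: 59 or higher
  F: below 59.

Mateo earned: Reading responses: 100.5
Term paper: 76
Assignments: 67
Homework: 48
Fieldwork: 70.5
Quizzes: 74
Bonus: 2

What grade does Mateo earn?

Homework score 48 < 50: minimum not met.
Weighted total:
  Reading responses 100.5 × 0.21 = 21.105
  Term paper 76 × 0.06 = 4.56
  Assignments 67 × 0.08 = 5.36
  Homework 48 × 0.13 = 6.24
  Fieldwork 70.5 × 0.08 = 5.64
  Quizzes 74 × 0.44 = 32.56
Sum = 75.465
Bonus: 75.465 + 2 = 77.465
77.465 would be C+; cap at D applies → D.

D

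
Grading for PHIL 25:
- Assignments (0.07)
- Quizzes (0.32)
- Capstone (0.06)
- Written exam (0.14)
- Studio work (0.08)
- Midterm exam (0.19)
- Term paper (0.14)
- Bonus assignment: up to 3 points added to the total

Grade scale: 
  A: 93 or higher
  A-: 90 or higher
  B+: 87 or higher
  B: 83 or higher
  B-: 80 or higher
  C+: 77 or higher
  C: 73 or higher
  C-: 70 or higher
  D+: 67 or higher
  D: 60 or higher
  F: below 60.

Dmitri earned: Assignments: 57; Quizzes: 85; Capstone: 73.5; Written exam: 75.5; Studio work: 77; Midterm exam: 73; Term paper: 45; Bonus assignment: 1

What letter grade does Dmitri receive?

C

Weighted total:
  Assignments 57 × 0.07 = 3.99
  Quizzes 85 × 0.32 = 27.2
  Capstone 73.5 × 0.06 = 4.41
  Written exam 75.5 × 0.14 = 10.57
  Studio work 77 × 0.08 = 6.16
  Midterm exam 73 × 0.19 = 13.87
  Term paper 45 × 0.14 = 6.3
Sum = 72.5
Bonus assignment: 72.5 + 1 = 73.5
73.5 is ≥ 73 and < 77 → C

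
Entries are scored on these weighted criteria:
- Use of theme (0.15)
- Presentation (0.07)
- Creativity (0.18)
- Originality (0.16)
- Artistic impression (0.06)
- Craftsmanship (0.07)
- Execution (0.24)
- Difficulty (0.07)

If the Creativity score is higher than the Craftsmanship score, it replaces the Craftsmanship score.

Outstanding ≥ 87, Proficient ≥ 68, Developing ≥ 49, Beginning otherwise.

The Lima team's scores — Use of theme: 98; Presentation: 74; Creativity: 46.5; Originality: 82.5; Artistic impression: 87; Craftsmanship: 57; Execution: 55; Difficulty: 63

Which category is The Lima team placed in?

Proficient

Creativity (46.5) ≤ Craftsmanship (57), so Craftsmanship stays at 57.
Weighted total:
  Use of theme 98 × 0.15 = 14.7
  Presentation 74 × 0.07 = 5.18
  Creativity 46.5 × 0.18 = 8.37
  Originality 82.5 × 0.16 = 13.2
  Artistic impression 87 × 0.06 = 5.22
  Craftsmanship 57 × 0.07 = 3.99
  Execution 55 × 0.24 = 13.2
  Difficulty 63 × 0.07 = 4.41
Sum = 68.27
68.27 is ≥ 68 and < 87 → Proficient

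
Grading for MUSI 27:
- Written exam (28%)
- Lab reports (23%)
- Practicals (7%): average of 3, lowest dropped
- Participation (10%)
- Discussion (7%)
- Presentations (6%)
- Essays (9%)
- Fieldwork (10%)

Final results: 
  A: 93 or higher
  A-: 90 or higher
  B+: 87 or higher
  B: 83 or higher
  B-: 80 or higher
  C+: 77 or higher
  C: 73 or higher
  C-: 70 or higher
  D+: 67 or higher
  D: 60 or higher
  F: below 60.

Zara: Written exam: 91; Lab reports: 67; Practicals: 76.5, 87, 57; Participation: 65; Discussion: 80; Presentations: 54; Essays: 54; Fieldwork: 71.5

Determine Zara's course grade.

Practicals: drop 57 → average of remaining 2 = 163.5/2 = 81.75
Weighted total:
  Written exam 91 × 0.28 = 25.48
  Lab reports 67 × 0.23 = 15.41
  Practicals 81.75 × 0.07 = 5.7225
  Participation 65 × 0.1 = 6.5
  Discussion 80 × 0.07 = 5.6
  Presentations 54 × 0.06 = 3.24
  Essays 54 × 0.09 = 4.86
  Fieldwork 71.5 × 0.1 = 7.15
Sum = 73.9625
73.9625 is ≥ 73 and < 77 → C

C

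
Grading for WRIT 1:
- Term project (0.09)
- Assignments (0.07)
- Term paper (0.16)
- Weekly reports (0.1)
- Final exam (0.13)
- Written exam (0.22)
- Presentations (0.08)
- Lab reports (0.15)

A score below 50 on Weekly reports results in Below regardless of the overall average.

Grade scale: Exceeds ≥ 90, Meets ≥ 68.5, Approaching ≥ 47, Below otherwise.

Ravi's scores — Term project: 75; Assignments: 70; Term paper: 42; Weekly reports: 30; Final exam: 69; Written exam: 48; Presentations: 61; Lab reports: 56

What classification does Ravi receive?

Below

Weekly reports score 30 < 50: minimum not met.
Weighted total:
  Term project 75 × 0.09 = 6.75
  Assignments 70 × 0.07 = 4.9
  Term paper 42 × 0.16 = 6.72
  Weekly reports 30 × 0.1 = 3
  Final exam 69 × 0.13 = 8.97
  Written exam 48 × 0.22 = 10.56
  Presentations 61 × 0.08 = 4.88
  Lab reports 56 × 0.15 = 8.4
Sum = 54.18
Because the Weekly reports minimum was not met, the result is Below.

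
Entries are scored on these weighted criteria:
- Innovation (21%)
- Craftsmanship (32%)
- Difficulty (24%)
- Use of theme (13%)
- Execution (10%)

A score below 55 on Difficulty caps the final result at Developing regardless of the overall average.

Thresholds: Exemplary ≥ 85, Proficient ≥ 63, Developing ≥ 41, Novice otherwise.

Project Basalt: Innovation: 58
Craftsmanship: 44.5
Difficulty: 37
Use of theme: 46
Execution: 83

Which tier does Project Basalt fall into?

Developing

Difficulty score 37 < 55: minimum not met.
Weighted total:
  Innovation 58 × 0.21 = 12.18
  Craftsmanship 44.5 × 0.32 = 14.24
  Difficulty 37 × 0.24 = 8.88
  Use of theme 46 × 0.13 = 5.98
  Execution 83 × 0.1 = 8.3
Sum = 49.58
49.58 would be Developing; cap at Developing applies → Developing.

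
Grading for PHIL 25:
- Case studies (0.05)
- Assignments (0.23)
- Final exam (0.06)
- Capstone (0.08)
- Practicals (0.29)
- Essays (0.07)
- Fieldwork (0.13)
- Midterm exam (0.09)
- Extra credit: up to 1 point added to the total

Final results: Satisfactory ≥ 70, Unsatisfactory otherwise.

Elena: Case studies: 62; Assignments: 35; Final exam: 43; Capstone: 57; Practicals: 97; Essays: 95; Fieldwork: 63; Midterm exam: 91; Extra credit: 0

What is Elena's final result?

Unsatisfactory

Weighted total:
  Case studies 62 × 0.05 = 3.1
  Assignments 35 × 0.23 = 8.05
  Final exam 43 × 0.06 = 2.58
  Capstone 57 × 0.08 = 4.56
  Practicals 97 × 0.29 = 28.13
  Essays 95 × 0.07 = 6.65
  Fieldwork 63 × 0.13 = 8.19
  Midterm exam 91 × 0.09 = 8.19
Sum = 69.45
Extra credit: 69.45 + 0 = 69.45
69.45 < 70 → Unsatisfactory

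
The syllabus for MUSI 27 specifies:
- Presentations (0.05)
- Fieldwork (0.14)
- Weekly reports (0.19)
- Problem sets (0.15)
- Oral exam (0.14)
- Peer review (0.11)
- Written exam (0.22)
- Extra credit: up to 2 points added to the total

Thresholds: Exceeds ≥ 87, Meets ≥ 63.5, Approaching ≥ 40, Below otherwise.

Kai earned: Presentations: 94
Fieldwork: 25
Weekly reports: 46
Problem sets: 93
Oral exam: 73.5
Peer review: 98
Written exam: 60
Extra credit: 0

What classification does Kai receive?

Weighted total:
  Presentations 94 × 0.05 = 4.7
  Fieldwork 25 × 0.14 = 3.5
  Weekly reports 46 × 0.19 = 8.74
  Problem sets 93 × 0.15 = 13.95
  Oral exam 73.5 × 0.14 = 10.29
  Peer review 98 × 0.11 = 10.78
  Written exam 60 × 0.22 = 13.2
Sum = 65.16
Extra credit: 65.16 + 0 = 65.16
65.16 is ≥ 63.5 and < 87 → Meets

Meets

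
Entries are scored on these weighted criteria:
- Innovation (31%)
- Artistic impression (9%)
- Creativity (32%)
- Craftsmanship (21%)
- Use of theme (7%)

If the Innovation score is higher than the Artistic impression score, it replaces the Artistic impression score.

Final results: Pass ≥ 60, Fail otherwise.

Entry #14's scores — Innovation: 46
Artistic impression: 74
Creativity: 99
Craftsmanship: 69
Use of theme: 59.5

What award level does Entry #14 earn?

Pass

Innovation (46) ≤ Artistic impression (74), so Artistic impression stays at 74.
Weighted total:
  Innovation 46 × 0.31 = 14.26
  Artistic impression 74 × 0.09 = 6.66
  Creativity 99 × 0.32 = 31.68
  Craftsmanship 69 × 0.21 = 14.49
  Use of theme 59.5 × 0.07 = 4.165
Sum = 71.255
71.255 ≥ 60 → Pass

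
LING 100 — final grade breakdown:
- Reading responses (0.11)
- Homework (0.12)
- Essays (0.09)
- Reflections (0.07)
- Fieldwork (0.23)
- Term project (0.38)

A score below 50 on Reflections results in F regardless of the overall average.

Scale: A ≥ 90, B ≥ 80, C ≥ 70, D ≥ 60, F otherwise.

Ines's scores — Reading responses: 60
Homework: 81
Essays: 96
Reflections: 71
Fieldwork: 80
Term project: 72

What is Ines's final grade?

C

Reflections score 71 ≥ 50: minimum met.
Weighted total:
  Reading responses 60 × 0.11 = 6.6
  Homework 81 × 0.12 = 9.72
  Essays 96 × 0.09 = 8.64
  Reflections 71 × 0.07 = 4.97
  Fieldwork 80 × 0.23 = 18.4
  Term project 72 × 0.38 = 27.36
Sum = 75.69
75.69 is ≥ 70 and < 80 → C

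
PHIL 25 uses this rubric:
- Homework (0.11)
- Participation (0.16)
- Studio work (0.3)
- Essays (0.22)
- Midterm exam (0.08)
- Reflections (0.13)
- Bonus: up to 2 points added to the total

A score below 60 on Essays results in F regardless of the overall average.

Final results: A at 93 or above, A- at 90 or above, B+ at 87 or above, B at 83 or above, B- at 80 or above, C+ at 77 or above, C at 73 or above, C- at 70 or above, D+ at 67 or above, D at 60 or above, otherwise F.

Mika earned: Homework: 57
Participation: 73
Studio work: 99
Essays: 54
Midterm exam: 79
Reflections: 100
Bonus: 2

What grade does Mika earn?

F

Essays score 54 < 60: minimum not met.
Weighted total:
  Homework 57 × 0.11 = 6.27
  Participation 73 × 0.16 = 11.68
  Studio work 99 × 0.3 = 29.7
  Essays 54 × 0.22 = 11.88
  Midterm exam 79 × 0.08 = 6.32
  Reflections 100 × 0.13 = 13
Sum = 78.85
Bonus: 78.85 + 2 = 80.85
Because the Essays minimum was not met, the result is F.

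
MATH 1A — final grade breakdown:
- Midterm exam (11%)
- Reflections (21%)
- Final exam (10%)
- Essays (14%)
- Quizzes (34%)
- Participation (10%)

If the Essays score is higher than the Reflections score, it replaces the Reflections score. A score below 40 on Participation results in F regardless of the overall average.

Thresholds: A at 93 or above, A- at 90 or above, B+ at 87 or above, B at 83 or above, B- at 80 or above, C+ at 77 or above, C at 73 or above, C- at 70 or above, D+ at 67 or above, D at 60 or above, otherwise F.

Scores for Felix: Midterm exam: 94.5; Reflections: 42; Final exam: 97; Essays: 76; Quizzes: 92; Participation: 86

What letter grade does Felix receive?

B

Essays (76) > Reflections (42), so Reflections counts as 76.
Participation score 86 ≥ 40: minimum met.
Weighted total:
  Midterm exam 94.5 × 0.11 = 10.395
  Reflections 76 × 0.21 = 15.96
  Final exam 97 × 0.1 = 9.7
  Essays 76 × 0.14 = 10.64
  Quizzes 92 × 0.34 = 31.28
  Participation 86 × 0.1 = 8.6
Sum = 86.575
86.575 is ≥ 83 and < 87 → B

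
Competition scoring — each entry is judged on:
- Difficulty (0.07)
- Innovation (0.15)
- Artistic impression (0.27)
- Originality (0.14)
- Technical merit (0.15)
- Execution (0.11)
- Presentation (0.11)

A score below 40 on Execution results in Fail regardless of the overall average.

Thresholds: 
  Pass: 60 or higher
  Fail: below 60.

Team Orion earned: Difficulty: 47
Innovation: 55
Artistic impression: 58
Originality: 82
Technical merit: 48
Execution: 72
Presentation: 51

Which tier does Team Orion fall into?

Execution score 72 ≥ 40: minimum met.
Weighted total:
  Difficulty 47 × 0.07 = 3.29
  Innovation 55 × 0.15 = 8.25
  Artistic impression 58 × 0.27 = 15.66
  Originality 82 × 0.14 = 11.48
  Technical merit 48 × 0.15 = 7.2
  Execution 72 × 0.11 = 7.92
  Presentation 51 × 0.11 = 5.61
Sum = 59.41
59.41 < 60 → Fail

Fail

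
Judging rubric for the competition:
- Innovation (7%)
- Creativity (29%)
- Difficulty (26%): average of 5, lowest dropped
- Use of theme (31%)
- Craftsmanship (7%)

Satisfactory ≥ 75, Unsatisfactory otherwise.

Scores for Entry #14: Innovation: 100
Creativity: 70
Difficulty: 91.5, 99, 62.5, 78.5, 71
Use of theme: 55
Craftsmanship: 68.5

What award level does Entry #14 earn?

Difficulty: drop 62.5 → average of remaining 4 = 340/4 = 85
Weighted total:
  Innovation 100 × 0.07 = 7
  Creativity 70 × 0.29 = 20.3
  Difficulty 85 × 0.26 = 22.1
  Use of theme 55 × 0.31 = 17.05
  Craftsmanship 68.5 × 0.07 = 4.795
Sum = 71.245
71.245 < 75 → Unsatisfactory

Unsatisfactory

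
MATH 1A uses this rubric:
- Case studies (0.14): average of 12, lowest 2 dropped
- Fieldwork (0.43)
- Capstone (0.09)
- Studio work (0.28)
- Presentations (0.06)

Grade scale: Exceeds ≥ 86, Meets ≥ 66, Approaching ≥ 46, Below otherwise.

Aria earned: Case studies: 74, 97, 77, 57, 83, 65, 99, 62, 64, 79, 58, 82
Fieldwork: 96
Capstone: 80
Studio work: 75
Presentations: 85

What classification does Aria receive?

Case studies: drop 57, 58 → average of remaining 10 = 782/10 = 78.2
Weighted total:
  Case studies 78.2 × 0.14 = 10.948
  Fieldwork 96 × 0.43 = 41.28
  Capstone 80 × 0.09 = 7.2
  Studio work 75 × 0.28 = 21
  Presentations 85 × 0.06 = 5.1
Sum = 85.528
85.528 is ≥ 66 and < 86 → Meets

Meets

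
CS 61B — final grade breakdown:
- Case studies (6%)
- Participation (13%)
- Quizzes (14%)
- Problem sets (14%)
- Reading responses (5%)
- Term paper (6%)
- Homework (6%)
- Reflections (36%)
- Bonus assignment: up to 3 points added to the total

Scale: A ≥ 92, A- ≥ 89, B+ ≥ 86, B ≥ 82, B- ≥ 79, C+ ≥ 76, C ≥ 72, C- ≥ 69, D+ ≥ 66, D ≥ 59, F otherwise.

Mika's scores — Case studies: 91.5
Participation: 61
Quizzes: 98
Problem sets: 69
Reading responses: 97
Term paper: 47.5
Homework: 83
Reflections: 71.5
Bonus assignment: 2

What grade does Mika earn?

C+

Weighted total:
  Case studies 91.5 × 0.06 = 5.49
  Participation 61 × 0.13 = 7.93
  Quizzes 98 × 0.14 = 13.72
  Problem sets 69 × 0.14 = 9.66
  Reading responses 97 × 0.05 = 4.85
  Term paper 47.5 × 0.06 = 2.85
  Homework 83 × 0.06 = 4.98
  Reflections 71.5 × 0.36 = 25.74
Sum = 75.22
Bonus assignment: 75.22 + 2 = 77.22
77.22 is ≥ 76 and < 79 → C+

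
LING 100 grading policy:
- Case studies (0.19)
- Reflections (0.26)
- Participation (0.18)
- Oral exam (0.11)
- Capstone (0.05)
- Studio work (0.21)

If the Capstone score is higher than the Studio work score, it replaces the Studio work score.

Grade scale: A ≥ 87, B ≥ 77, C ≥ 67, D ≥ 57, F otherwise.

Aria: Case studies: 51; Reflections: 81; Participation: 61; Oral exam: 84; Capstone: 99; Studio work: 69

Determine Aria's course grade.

C

Capstone (99) > Studio work (69), so Studio work counts as 99.
Weighted total:
  Case studies 51 × 0.19 = 9.69
  Reflections 81 × 0.26 = 21.06
  Participation 61 × 0.18 = 10.98
  Oral exam 84 × 0.11 = 9.24
  Capstone 99 × 0.05 = 4.95
  Studio work 99 × 0.21 = 20.79
Sum = 76.71
76.71 is ≥ 67 and < 77 → C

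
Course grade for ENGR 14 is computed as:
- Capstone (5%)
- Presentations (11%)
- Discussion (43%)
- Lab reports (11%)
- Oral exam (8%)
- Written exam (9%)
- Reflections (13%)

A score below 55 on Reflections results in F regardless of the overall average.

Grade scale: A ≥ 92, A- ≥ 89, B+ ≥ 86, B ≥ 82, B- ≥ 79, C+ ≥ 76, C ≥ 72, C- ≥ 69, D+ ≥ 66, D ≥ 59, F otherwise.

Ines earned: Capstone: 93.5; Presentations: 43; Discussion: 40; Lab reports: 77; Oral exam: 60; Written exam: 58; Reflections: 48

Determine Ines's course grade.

Reflections score 48 < 55: minimum not met.
Weighted total:
  Capstone 93.5 × 0.05 = 4.675
  Presentations 43 × 0.11 = 4.73
  Discussion 40 × 0.43 = 17.2
  Lab reports 77 × 0.11 = 8.47
  Oral exam 60 × 0.08 = 4.8
  Written exam 58 × 0.09 = 5.22
  Reflections 48 × 0.13 = 6.24
Sum = 51.335
Because the Reflections minimum was not met, the result is F.

F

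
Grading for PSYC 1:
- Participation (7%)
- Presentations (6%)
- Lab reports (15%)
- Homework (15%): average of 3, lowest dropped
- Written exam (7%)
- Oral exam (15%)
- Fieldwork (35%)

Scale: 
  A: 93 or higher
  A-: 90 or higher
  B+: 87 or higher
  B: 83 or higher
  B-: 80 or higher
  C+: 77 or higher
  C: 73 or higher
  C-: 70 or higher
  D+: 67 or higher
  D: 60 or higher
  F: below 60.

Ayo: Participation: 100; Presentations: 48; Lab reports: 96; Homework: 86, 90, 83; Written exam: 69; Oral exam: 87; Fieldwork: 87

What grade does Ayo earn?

Homework: drop 83 → average of remaining 2 = 176/2 = 88
Weighted total:
  Participation 100 × 0.07 = 7
  Presentations 48 × 0.06 = 2.88
  Lab reports 96 × 0.15 = 14.4
  Homework 88 × 0.15 = 13.2
  Written exam 69 × 0.07 = 4.83
  Oral exam 87 × 0.15 = 13.05
  Fieldwork 87 × 0.35 = 30.45
Sum = 85.81
85.81 is ≥ 83 and < 87 → B

B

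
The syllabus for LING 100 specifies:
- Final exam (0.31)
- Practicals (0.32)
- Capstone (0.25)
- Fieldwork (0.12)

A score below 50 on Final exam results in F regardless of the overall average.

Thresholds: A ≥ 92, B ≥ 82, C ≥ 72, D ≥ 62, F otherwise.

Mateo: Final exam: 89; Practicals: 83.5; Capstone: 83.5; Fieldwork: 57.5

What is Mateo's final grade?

Final exam score 89 ≥ 50: minimum met.
Weighted total:
  Final exam 89 × 0.31 = 27.59
  Practicals 83.5 × 0.32 = 26.72
  Capstone 83.5 × 0.25 = 20.875
  Fieldwork 57.5 × 0.12 = 6.9
Sum = 82.085
82.085 is ≥ 82 and < 92 → B

B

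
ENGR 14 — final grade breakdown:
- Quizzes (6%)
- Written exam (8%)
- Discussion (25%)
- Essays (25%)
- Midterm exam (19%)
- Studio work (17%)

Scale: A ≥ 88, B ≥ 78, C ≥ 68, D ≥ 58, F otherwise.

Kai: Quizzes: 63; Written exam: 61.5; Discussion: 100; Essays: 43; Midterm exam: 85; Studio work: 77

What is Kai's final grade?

Weighted total:
  Quizzes 63 × 0.06 = 3.78
  Written exam 61.5 × 0.08 = 4.92
  Discussion 100 × 0.25 = 25
  Essays 43 × 0.25 = 10.75
  Midterm exam 85 × 0.19 = 16.15
  Studio work 77 × 0.17 = 13.09
Sum = 73.69
73.69 is ≥ 68 and < 78 → C

C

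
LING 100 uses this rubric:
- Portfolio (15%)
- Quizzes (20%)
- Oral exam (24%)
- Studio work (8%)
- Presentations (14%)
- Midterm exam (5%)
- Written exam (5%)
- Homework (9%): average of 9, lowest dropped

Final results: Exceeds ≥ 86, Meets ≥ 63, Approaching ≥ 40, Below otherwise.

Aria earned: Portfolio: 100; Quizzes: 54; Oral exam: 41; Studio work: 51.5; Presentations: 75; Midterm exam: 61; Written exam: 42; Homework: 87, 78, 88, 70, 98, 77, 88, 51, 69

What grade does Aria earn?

Approaching

Homework: drop 51 → average of remaining 8 = 655/8 = 81.875
Weighted total:
  Portfolio 100 × 0.15 = 15
  Quizzes 54 × 0.2 = 10.8
  Oral exam 41 × 0.24 = 9.84
  Studio work 51.5 × 0.08 = 4.12
  Presentations 75 × 0.14 = 10.5
  Midterm exam 61 × 0.05 = 3.05
  Written exam 42 × 0.05 = 2.1
  Homework 81.875 × 0.09 = 7.36875
Sum = 62.77875
62.77875 is ≥ 40 and < 63 → Approaching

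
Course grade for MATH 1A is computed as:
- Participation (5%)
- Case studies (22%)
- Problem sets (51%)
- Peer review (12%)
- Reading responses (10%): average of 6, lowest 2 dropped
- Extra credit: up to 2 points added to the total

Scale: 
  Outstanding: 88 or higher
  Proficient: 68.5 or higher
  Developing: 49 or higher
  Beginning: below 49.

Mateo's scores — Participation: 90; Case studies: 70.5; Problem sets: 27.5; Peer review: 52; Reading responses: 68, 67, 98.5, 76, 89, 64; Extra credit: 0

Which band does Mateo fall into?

Beginning

Reading responses: drop 64, 67 → average of remaining 4 = 331.5/4 = 82.875
Weighted total:
  Participation 90 × 0.05 = 4.5
  Case studies 70.5 × 0.22 = 15.51
  Problem sets 27.5 × 0.51 = 14.025
  Peer review 52 × 0.12 = 6.24
  Reading responses 82.875 × 0.1 = 8.2875
Sum = 48.5625
Extra credit: 48.5625 + 0 = 48.5625
48.5625 < 49 → Beginning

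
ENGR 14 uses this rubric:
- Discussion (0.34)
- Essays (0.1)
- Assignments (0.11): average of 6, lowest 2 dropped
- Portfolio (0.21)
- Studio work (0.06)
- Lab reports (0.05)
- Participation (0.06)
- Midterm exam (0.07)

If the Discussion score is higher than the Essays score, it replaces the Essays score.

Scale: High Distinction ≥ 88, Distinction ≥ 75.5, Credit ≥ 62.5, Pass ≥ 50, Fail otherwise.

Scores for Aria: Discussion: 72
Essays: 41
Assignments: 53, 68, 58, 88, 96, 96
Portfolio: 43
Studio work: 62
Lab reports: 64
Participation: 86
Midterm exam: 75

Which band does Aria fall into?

Credit

Assignments: drop 53, 58 → average of remaining 4 = 348/4 = 87
Discussion (72) > Essays (41), so Essays counts as 72.
Weighted total:
  Discussion 72 × 0.34 = 24.48
  Essays 72 × 0.1 = 7.2
  Assignments 87 × 0.11 = 9.57
  Portfolio 43 × 0.21 = 9.03
  Studio work 62 × 0.06 = 3.72
  Lab reports 64 × 0.05 = 3.2
  Participation 86 × 0.06 = 5.16
  Midterm exam 75 × 0.07 = 5.25
Sum = 67.61
67.61 is ≥ 62.5 and < 75.5 → Credit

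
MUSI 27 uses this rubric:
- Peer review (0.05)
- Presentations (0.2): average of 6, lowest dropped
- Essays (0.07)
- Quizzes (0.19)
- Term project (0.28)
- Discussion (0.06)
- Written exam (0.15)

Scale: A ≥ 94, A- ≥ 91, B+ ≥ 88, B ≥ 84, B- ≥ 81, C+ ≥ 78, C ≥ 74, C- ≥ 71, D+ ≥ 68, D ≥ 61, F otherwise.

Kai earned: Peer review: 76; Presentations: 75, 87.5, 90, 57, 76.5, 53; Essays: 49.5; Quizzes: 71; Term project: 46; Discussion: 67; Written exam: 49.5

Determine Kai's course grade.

Presentations: drop 53 → average of remaining 5 = 386/5 = 77.2
Weighted total:
  Peer review 76 × 0.05 = 3.8
  Presentations 77.2 × 0.2 = 15.44
  Essays 49.5 × 0.07 = 3.465
  Quizzes 71 × 0.19 = 13.49
  Term project 46 × 0.28 = 12.88
  Discussion 67 × 0.06 = 4.02
  Written exam 49.5 × 0.15 = 7.425
Sum = 60.52
60.52 < 61 → F

F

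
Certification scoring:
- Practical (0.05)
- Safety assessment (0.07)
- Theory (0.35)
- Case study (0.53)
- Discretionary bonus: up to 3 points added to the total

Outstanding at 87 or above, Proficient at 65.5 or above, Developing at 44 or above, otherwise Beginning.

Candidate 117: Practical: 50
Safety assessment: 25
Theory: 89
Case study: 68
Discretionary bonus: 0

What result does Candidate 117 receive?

Weighted total:
  Practical 50 × 0.05 = 2.5
  Safety assessment 25 × 0.07 = 1.75
  Theory 89 × 0.35 = 31.15
  Case study 68 × 0.53 = 36.04
Sum = 71.44
Discretionary bonus: 71.44 + 0 = 71.44
71.44 is ≥ 65.5 and < 87 → Proficient

Proficient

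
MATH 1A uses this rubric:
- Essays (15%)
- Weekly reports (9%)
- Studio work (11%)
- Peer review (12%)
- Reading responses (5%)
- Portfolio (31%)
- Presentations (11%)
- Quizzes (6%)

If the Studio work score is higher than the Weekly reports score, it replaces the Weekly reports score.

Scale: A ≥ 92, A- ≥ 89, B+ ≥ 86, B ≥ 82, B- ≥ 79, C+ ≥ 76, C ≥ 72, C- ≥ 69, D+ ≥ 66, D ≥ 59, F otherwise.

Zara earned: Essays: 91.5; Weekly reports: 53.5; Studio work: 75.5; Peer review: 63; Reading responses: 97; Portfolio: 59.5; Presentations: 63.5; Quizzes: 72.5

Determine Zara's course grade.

Studio work (75.5) > Weekly reports (53.5), so Weekly reports counts as 75.5.
Weighted total:
  Essays 91.5 × 0.15 = 13.725
  Weekly reports 75.5 × 0.09 = 6.795
  Studio work 75.5 × 0.11 = 8.305
  Peer review 63 × 0.12 = 7.56
  Reading responses 97 × 0.05 = 4.85
  Portfolio 59.5 × 0.31 = 18.445
  Presentations 63.5 × 0.11 = 6.985
  Quizzes 72.5 × 0.06 = 4.35
Sum = 71.015
71.015 is ≥ 69 and < 72 → C-

C-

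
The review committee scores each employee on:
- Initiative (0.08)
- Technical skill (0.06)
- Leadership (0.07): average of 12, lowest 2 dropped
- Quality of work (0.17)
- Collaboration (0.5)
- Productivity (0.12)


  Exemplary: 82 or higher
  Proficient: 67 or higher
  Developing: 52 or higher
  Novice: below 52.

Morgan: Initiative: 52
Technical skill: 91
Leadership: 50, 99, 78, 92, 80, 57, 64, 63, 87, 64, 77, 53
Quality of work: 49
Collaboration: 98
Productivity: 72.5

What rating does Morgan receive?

Proficient

Leadership: drop 50, 53 → average of remaining 10 = 761/10 = 76.1
Weighted total:
  Initiative 52 × 0.08 = 4.16
  Technical skill 91 × 0.06 = 5.46
  Leadership 76.1 × 0.07 = 5.327
  Quality of work 49 × 0.17 = 8.33
  Collaboration 98 × 0.5 = 49
  Productivity 72.5 × 0.12 = 8.7
Sum = 80.977
80.977 is ≥ 67 and < 82 → Proficient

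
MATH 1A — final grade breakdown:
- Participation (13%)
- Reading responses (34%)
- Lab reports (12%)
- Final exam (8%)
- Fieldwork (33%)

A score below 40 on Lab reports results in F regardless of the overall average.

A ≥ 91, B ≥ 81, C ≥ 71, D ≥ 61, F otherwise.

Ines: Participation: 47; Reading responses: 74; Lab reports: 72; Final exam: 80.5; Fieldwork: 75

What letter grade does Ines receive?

C

Lab reports score 72 ≥ 40: minimum met.
Weighted total:
  Participation 47 × 0.13 = 6.11
  Reading responses 74 × 0.34 = 25.16
  Lab reports 72 × 0.12 = 8.64
  Final exam 80.5 × 0.08 = 6.44
  Fieldwork 75 × 0.33 = 24.75
Sum = 71.1
71.1 is ≥ 71 and < 81 → C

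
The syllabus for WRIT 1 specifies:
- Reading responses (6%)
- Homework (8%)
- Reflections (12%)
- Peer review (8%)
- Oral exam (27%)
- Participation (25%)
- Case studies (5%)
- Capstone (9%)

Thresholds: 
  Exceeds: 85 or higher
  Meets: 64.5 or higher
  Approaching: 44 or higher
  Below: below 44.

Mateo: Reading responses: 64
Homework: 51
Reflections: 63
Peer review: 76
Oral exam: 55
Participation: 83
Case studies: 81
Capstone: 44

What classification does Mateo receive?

Meets

Weighted total:
  Reading responses 64 × 0.06 = 3.84
  Homework 51 × 0.08 = 4.08
  Reflections 63 × 0.12 = 7.56
  Peer review 76 × 0.08 = 6.08
  Oral exam 55 × 0.27 = 14.85
  Participation 83 × 0.25 = 20.75
  Case studies 81 × 0.05 = 4.05
  Capstone 44 × 0.09 = 3.96
Sum = 65.17
65.17 is ≥ 64.5 and < 85 → Meets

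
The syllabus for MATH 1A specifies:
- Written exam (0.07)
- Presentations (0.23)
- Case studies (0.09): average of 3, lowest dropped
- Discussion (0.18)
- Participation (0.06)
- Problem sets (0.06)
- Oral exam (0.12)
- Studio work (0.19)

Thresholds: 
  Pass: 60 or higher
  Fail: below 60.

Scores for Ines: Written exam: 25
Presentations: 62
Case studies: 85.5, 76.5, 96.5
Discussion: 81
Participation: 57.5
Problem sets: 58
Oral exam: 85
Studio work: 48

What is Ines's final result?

Case studies: drop 76.5 → average of remaining 2 = 182/2 = 91
Weighted total:
  Written exam 25 × 0.07 = 1.75
  Presentations 62 × 0.23 = 14.26
  Case studies 91 × 0.09 = 8.19
  Discussion 81 × 0.18 = 14.58
  Participation 57.5 × 0.06 = 3.45
  Problem sets 58 × 0.06 = 3.48
  Oral exam 85 × 0.12 = 10.2
  Studio work 48 × 0.19 = 9.12
Sum = 65.03
65.03 ≥ 60 → Pass

Pass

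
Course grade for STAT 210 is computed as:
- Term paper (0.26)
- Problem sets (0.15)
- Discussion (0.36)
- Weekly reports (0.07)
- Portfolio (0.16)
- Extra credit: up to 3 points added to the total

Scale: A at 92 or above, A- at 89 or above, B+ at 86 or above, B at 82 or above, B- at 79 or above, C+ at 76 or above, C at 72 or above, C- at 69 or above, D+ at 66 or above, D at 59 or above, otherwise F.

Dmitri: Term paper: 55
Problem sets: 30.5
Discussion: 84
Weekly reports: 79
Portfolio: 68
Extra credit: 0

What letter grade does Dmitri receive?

D

Weighted total:
  Term paper 55 × 0.26 = 14.3
  Problem sets 30.5 × 0.15 = 4.575
  Discussion 84 × 0.36 = 30.24
  Weekly reports 79 × 0.07 = 5.53
  Portfolio 68 × 0.16 = 10.88
Sum = 65.525
Extra credit: 65.525 + 0 = 65.525
65.525 is ≥ 59 and < 66 → D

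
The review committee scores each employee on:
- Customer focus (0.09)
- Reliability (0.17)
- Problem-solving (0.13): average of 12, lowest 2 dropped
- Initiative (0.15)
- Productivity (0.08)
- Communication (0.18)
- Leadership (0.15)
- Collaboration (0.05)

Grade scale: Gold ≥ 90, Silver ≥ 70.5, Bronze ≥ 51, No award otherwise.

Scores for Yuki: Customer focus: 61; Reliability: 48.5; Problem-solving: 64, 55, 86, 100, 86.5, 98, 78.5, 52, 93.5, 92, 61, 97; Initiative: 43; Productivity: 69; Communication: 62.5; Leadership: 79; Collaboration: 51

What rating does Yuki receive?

Problem-solving: drop 52, 55 → average of remaining 10 = 856.5/10 = 85.65
Weighted total:
  Customer focus 61 × 0.09 = 5.49
  Reliability 48.5 × 0.17 = 8.245
  Problem-solving 85.65 × 0.13 = 11.1345
  Initiative 43 × 0.15 = 6.45
  Productivity 69 × 0.08 = 5.52
  Communication 62.5 × 0.18 = 11.25
  Leadership 79 × 0.15 = 11.85
  Collaboration 51 × 0.05 = 2.55
Sum = 62.4895
62.4895 is ≥ 51 and < 70.5 → Bronze

Bronze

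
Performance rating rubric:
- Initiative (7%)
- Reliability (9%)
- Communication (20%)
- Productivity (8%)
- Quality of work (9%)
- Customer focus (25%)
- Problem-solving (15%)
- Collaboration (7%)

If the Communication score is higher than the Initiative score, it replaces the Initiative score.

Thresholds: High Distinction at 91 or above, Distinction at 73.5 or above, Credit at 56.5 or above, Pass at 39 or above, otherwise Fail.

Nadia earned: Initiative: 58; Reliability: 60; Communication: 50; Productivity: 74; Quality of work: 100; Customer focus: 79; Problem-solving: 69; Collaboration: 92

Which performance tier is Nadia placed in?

Communication (50) ≤ Initiative (58), so Initiative stays at 58.
Weighted total:
  Initiative 58 × 0.07 = 4.06
  Reliability 60 × 0.09 = 5.4
  Communication 50 × 0.2 = 10
  Productivity 74 × 0.08 = 5.92
  Quality of work 100 × 0.09 = 9
  Customer focus 79 × 0.25 = 19.75
  Problem-solving 69 × 0.15 = 10.35
  Collaboration 92 × 0.07 = 6.44
Sum = 70.92
70.92 is ≥ 56.5 and < 73.5 → Credit

Credit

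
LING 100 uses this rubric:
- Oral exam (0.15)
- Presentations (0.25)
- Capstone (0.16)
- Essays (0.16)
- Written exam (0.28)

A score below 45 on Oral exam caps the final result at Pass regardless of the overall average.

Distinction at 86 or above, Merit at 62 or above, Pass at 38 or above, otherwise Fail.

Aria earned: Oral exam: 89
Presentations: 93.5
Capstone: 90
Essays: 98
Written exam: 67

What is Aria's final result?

Merit

Oral exam score 89 ≥ 45: minimum met.
Weighted total:
  Oral exam 89 × 0.15 = 13.35
  Presentations 93.5 × 0.25 = 23.375
  Capstone 90 × 0.16 = 14.4
  Essays 98 × 0.16 = 15.68
  Written exam 67 × 0.28 = 18.76
Sum = 85.565
85.565 is ≥ 62 and < 86 → Merit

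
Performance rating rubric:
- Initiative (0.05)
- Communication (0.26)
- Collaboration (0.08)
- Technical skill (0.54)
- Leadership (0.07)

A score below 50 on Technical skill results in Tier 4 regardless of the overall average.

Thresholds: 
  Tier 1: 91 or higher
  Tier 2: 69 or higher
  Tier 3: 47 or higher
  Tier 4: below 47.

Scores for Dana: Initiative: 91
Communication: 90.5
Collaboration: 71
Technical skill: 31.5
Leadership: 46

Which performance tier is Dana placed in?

Technical skill score 31.5 < 50: minimum not met.
Weighted total:
  Initiative 91 × 0.05 = 4.55
  Communication 90.5 × 0.26 = 23.53
  Collaboration 71 × 0.08 = 5.68
  Technical skill 31.5 × 0.54 = 17.01
  Leadership 46 × 0.07 = 3.22
Sum = 53.99
Because the Technical skill minimum was not met, the result is Tier 4.

Tier 4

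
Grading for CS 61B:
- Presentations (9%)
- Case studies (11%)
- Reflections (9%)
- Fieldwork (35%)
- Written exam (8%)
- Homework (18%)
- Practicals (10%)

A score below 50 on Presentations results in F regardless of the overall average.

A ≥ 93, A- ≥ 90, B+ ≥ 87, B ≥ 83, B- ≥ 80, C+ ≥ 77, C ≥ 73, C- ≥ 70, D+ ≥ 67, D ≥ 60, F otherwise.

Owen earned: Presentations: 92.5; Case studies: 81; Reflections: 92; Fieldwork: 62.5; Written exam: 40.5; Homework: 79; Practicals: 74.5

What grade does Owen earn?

Presentations score 92.5 ≥ 50: minimum met.
Weighted total:
  Presentations 92.5 × 0.09 = 8.325
  Case studies 81 × 0.11 = 8.91
  Reflections 92 × 0.09 = 8.28
  Fieldwork 62.5 × 0.35 = 21.875
  Written exam 40.5 × 0.08 = 3.24
  Homework 79 × 0.18 = 14.22
  Practicals 74.5 × 0.1 = 7.45
Sum = 72.3
72.3 is ≥ 70 and < 73 → C-

C-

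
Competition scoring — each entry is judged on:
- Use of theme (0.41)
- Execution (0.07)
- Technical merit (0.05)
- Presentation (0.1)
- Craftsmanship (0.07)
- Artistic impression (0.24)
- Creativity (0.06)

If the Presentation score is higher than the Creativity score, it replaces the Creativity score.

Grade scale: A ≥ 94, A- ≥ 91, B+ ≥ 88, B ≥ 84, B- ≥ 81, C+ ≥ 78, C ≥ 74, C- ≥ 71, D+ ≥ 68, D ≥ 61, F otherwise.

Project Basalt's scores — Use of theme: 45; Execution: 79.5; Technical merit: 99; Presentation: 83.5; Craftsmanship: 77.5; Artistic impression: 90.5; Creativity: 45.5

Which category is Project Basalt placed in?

D+

Presentation (83.5) > Creativity (45.5), so Creativity counts as 83.5.
Weighted total:
  Use of theme 45 × 0.41 = 18.45
  Execution 79.5 × 0.07 = 5.565
  Technical merit 99 × 0.05 = 4.95
  Presentation 83.5 × 0.1 = 8.35
  Craftsmanship 77.5 × 0.07 = 5.425
  Artistic impression 90.5 × 0.24 = 21.72
  Creativity 83.5 × 0.06 = 5.01
Sum = 69.47
69.47 is ≥ 68 and < 71 → D+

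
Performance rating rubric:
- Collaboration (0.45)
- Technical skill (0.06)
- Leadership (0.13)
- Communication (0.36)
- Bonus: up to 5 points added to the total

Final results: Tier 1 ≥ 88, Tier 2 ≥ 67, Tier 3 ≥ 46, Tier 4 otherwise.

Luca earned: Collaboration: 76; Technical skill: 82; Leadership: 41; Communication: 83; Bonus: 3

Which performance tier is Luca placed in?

Weighted total:
  Collaboration 76 × 0.45 = 34.2
  Technical skill 82 × 0.06 = 4.92
  Leadership 41 × 0.13 = 5.33
  Communication 83 × 0.36 = 29.88
Sum = 74.33
Bonus: 74.33 + 3 = 77.33
77.33 is ≥ 67 and < 88 → Tier 2

Tier 2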